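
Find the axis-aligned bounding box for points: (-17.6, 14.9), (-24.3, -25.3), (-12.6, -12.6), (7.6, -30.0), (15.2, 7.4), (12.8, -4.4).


x range: [-24.3, 15.2]
y range: [-30, 14.9]
Bounding box: (-24.3,-30) to (15.2,14.9)

(-24.3,-30) to (15.2,14.9)


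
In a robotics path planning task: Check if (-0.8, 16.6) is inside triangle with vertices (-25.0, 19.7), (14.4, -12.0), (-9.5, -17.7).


Cross products: AB x AP = 645, BC x BP = -770.18, CA x CP = -857.03
All same sign? no

No, outside


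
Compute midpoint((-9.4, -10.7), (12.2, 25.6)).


M = (((-9.4)+12.2)/2, ((-10.7)+25.6)/2)
= (1.4, 7.45)

(1.4, 7.45)


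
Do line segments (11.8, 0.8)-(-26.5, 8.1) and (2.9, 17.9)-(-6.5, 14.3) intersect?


Cross products: d1=192.78, d2=-13.72, d3=-589.96, d4=-383.46
d1*d2 < 0 and d3*d4 < 0? no

No, they don't intersect


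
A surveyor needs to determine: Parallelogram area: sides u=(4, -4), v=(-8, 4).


|u x v| = |4*4 - (-4)*(-8)|
= |16 - 32| = 16

16


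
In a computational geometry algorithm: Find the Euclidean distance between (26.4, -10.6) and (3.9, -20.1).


dx=-22.5, dy=-9.5
d^2 = (-22.5)^2 + (-9.5)^2 = 596.5
d = sqrt(596.5) = 24.4233

24.4233


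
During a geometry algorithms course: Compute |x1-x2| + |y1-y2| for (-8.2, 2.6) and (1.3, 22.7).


|(-8.2)-1.3| + |2.6-22.7| = 9.5 + 20.1 = 29.6

29.6


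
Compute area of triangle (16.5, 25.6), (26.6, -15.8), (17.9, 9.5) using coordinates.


Area = |x_A(y_B-y_C) + x_B(y_C-y_A) + x_C(y_A-y_B)|/2
= |(-417.45) + (-428.26) + 741.06|/2
= 104.65/2 = 52.325

52.325


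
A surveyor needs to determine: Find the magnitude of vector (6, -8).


|u| = sqrt(6^2 + (-8)^2) = sqrt(100) = 10

10


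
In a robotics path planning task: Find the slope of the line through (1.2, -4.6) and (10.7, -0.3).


slope = (y2-y1)/(x2-x1) = ((-0.3)-(-4.6))/(10.7-1.2) = 4.3/9.5 = 0.4526

0.4526


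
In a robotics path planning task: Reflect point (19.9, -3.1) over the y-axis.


Reflection over y-axis: (x,y) -> (-x,y)
(19.9, -3.1) -> (-19.9, -3.1)

(-19.9, -3.1)


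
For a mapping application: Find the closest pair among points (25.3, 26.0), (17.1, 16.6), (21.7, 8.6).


d(P0,P1) = 12.474, d(P0,P2) = 17.7685, d(P1,P2) = 9.2282
Closest: P1 and P2

Closest pair: (17.1, 16.6) and (21.7, 8.6), distance = 9.2282


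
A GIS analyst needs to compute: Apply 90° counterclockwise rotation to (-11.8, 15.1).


90° CCW: (x,y) -> (-y, x)
(-11.8,15.1) -> (-15.1, -11.8)

(-15.1, -11.8)


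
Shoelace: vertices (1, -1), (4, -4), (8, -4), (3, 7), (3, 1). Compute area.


Shoelace sum: (1*(-4) - 4*(-1)) + (4*(-4) - 8*(-4)) + (8*7 - 3*(-4)) + (3*1 - 3*7) + (3*(-1) - 1*1)
= 62
Area = |62|/2 = 31

31


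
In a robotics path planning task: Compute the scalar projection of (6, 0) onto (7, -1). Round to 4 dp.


u.v = 42, |v| = sqrt(50) = 7.0711
Scalar projection = u.v / |v| = 42 / sqrt(50) = 5.9397

5.9397


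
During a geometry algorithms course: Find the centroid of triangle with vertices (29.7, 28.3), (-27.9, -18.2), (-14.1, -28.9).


Centroid = ((x_A+x_B+x_C)/3, (y_A+y_B+y_C)/3)
= ((29.7+(-27.9)+(-14.1))/3, (28.3+(-18.2)+(-28.9))/3)
= (-4.1, -6.2667)

(-4.1, -6.2667)


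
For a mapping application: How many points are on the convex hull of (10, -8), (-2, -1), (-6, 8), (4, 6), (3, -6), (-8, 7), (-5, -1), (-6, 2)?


Convex hull vertices (CCW): (-8, 7), (-5, -1), (3, -6), (10, -8), (4, 6), (-6, 8)
Count = 6

6


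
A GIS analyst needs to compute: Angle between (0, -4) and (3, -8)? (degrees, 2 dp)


u.v = 32, |u| = sqrt(16) = 4, |v| = sqrt(73) = 8.544
cos(theta) = u.v/(|u||v|) = 32/sqrt(1168) = 0.936329
theta = acos(0.936329) = 20.56 degrees

20.56 degrees


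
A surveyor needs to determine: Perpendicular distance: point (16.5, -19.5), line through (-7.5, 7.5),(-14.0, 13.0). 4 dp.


|cross product| = 43.5
|line direction| = sqrt(72.5) = 8.5147
Distance = 43.5/sqrt(72.5) = 5.1088

5.1088


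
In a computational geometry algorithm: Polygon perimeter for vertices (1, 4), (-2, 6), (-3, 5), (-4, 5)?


Sides: (1, 4)->(-2, 6): sqrt(13) = 3.605551, (-2, 6)->(-3, 5): sqrt(2) = 1.414214, (-3, 5)->(-4, 5): sqrt(1) = 1, (-4, 5)->(1, 4): sqrt(26) = 5.09902
Sum = 11.118785
Perimeter = 11.1188

11.1188


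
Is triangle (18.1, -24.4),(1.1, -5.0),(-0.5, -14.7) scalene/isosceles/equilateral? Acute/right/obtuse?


Side lengths squared: AB^2=665.36, BC^2=96.65, CA^2=440.05
Sorted: [96.65, 440.05, 665.36]
By sides: Scalene, By angles: Obtuse

Scalene, Obtuse


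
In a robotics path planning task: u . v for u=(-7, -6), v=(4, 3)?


u . v = u_x*v_x + u_y*v_y = (-7)*4 + (-6)*3
= (-28) + (-18) = -46

-46


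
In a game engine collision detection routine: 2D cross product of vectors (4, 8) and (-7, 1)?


u x v = u_x*v_y - u_y*v_x = 4*1 - 8*(-7)
= 4 - (-56) = 60

60


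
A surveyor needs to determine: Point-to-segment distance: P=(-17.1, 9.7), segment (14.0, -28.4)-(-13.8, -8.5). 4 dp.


Project P onto AB: t = 1 (clamped to [0,1])
Closest point on segment: (-13.8, -8.5)
Distance: 18.4968

18.4968


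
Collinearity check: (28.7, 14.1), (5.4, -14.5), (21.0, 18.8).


Cross product: (5.4-28.7)*(18.8-14.1) - ((-14.5)-14.1)*(21-28.7)
= -329.73

No, not collinear


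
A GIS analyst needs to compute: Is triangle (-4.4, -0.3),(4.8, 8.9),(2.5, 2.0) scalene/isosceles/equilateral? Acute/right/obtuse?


Side lengths squared: AB^2=169.28, BC^2=52.9, CA^2=52.9
Sorted: [52.9, 52.9, 169.28]
By sides: Isosceles, By angles: Obtuse

Isosceles, Obtuse


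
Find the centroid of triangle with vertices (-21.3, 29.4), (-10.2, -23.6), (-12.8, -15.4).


Centroid = ((x_A+x_B+x_C)/3, (y_A+y_B+y_C)/3)
= (((-21.3)+(-10.2)+(-12.8))/3, (29.4+(-23.6)+(-15.4))/3)
= (-14.7667, -3.2)

(-14.7667, -3.2)


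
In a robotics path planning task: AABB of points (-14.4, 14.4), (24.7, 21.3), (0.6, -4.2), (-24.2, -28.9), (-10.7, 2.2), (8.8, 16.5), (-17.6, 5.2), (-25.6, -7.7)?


x range: [-25.6, 24.7]
y range: [-28.9, 21.3]
Bounding box: (-25.6,-28.9) to (24.7,21.3)

(-25.6,-28.9) to (24.7,21.3)


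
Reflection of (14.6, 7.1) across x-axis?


Reflection over x-axis: (x,y) -> (x,-y)
(14.6, 7.1) -> (14.6, -7.1)

(14.6, -7.1)


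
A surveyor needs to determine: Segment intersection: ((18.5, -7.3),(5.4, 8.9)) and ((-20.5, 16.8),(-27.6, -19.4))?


Cross products: d1=1582.91, d2=993.67, d3=316.09, d4=905.33
d1*d2 < 0 and d3*d4 < 0? no

No, they don't intersect


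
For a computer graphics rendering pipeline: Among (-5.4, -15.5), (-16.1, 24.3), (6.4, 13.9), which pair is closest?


d(P0,P1) = 41.2132, d(P0,P2) = 31.6796, d(P1,P2) = 24.7873
Closest: P1 and P2

Closest pair: (-16.1, 24.3) and (6.4, 13.9), distance = 24.7873


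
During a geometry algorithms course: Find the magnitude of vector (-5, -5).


|u| = sqrt((-5)^2 + (-5)^2) = sqrt(50) = 7.0711

7.0711


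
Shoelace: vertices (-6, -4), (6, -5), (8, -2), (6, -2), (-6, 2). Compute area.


Shoelace sum: ((-6)*(-5) - 6*(-4)) + (6*(-2) - 8*(-5)) + (8*(-2) - 6*(-2)) + (6*2 - (-6)*(-2)) + ((-6)*(-4) - (-6)*2)
= 114
Area = |114|/2 = 57

57


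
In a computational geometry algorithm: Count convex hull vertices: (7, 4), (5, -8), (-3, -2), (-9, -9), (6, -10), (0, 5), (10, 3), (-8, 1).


Convex hull vertices (CCW): (-9, -9), (6, -10), (10, 3), (7, 4), (0, 5), (-8, 1)
Count = 6

6


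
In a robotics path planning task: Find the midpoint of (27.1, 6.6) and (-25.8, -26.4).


M = ((27.1+(-25.8))/2, (6.6+(-26.4))/2)
= (0.65, -9.9)

(0.65, -9.9)


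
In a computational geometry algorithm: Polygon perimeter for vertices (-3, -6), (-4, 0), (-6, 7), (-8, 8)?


Sides: (-3, -6)->(-4, 0): sqrt(37) = 6.082763, (-4, 0)->(-6, 7): sqrt(53) = 7.28011, (-6, 7)->(-8, 8): sqrt(5) = 2.236068, (-8, 8)->(-3, -6): sqrt(221) = 14.866069
Sum = 30.46501
Perimeter = 30.465

30.465


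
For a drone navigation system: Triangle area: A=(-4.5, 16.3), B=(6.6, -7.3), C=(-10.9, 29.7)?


Area = |x_A(y_B-y_C) + x_B(y_C-y_A) + x_C(y_A-y_B)|/2
= |166.5 + 88.44 + (-257.24)|/2
= 2.3/2 = 1.15

1.15


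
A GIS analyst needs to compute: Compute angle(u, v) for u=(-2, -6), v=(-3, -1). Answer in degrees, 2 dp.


u.v = 12, |u| = sqrt(40) = 6.3246, |v| = sqrt(10) = 3.1623
cos(theta) = u.v/(|u||v|) = 12/sqrt(400) = 0.6
theta = acos(0.6) = 53.13 degrees

53.13 degrees


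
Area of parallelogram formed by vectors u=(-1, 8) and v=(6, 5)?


|u x v| = |(-1)*5 - 8*6|
= |(-5) - 48| = 53

53


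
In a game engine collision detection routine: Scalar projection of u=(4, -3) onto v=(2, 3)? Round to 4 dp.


u.v = -1, |v| = sqrt(13) = 3.6056
Scalar projection = u.v / |v| = -1 / sqrt(13) = -0.2774

-0.2774


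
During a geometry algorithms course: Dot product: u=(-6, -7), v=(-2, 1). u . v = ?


u . v = u_x*v_x + u_y*v_y = (-6)*(-2) + (-7)*1
= 12 + (-7) = 5

5


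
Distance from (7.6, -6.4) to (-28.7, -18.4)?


dx=-36.3, dy=-12
d^2 = (-36.3)^2 + (-12)^2 = 1461.69
d = sqrt(1461.69) = 38.2321

38.2321


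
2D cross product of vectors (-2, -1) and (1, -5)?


u x v = u_x*v_y - u_y*v_x = (-2)*(-5) - (-1)*1
= 10 - (-1) = 11

11


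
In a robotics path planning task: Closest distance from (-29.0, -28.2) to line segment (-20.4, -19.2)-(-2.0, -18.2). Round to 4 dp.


Project P onto AB: t = 0 (clamped to [0,1])
Closest point on segment: (-20.4, -19.2)
Distance: 12.4483

12.4483


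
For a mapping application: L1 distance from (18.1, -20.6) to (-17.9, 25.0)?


|18.1-(-17.9)| + |(-20.6)-25| = 36 + 45.6 = 81.6

81.6


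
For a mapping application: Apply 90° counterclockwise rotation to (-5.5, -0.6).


90° CCW: (x,y) -> (-y, x)
(-5.5,-0.6) -> (0.6, -5.5)

(0.6, -5.5)


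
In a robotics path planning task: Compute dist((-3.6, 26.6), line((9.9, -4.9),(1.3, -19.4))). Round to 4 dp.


|cross product| = 466.65
|line direction| = sqrt(284.21) = 16.8585
Distance = 466.65/sqrt(284.21) = 27.6804

27.6804


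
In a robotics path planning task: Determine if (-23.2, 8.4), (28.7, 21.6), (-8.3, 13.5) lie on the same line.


Cross product: (28.7-(-23.2))*(13.5-8.4) - (21.6-8.4)*((-8.3)-(-23.2))
= 68.01

No, not collinear


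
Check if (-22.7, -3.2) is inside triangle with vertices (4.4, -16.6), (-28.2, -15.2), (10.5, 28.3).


Cross products: AB x AP = -398.9, BC x BP = 225.15, CA x CP = -1298.53
All same sign? no

No, outside


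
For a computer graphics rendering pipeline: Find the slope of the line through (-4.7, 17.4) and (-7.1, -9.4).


slope = (y2-y1)/(x2-x1) = ((-9.4)-17.4)/((-7.1)-(-4.7)) = (-26.8)/(-2.4) = 11.1667

11.1667


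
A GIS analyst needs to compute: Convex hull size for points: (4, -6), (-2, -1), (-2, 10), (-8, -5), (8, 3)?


Convex hull vertices (CCW): (-8, -5), (4, -6), (8, 3), (-2, 10)
Count = 4

4


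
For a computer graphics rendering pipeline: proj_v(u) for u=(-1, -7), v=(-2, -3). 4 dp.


u.v = 23, |v| = sqrt(13) = 3.6056
Scalar projection = u.v / |v| = 23 / sqrt(13) = 6.3791

6.3791


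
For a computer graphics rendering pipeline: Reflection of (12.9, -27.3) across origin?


Reflection over origin: (x,y) -> (-x,-y)
(12.9, -27.3) -> (-12.9, 27.3)

(-12.9, 27.3)


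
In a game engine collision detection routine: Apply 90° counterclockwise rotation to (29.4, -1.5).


90° CCW: (x,y) -> (-y, x)
(29.4,-1.5) -> (1.5, 29.4)

(1.5, 29.4)


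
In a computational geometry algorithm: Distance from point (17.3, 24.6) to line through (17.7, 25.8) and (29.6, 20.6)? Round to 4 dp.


|cross product| = 16.36
|line direction| = sqrt(168.65) = 12.9865
Distance = 16.36/sqrt(168.65) = 1.2598

1.2598


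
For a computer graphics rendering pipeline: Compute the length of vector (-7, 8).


|u| = sqrt((-7)^2 + 8^2) = sqrt(113) = 10.6301

10.6301


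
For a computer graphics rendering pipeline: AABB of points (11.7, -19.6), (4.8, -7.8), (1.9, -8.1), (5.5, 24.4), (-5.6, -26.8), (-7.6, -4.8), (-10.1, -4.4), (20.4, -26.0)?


x range: [-10.1, 20.4]
y range: [-26.8, 24.4]
Bounding box: (-10.1,-26.8) to (20.4,24.4)

(-10.1,-26.8) to (20.4,24.4)


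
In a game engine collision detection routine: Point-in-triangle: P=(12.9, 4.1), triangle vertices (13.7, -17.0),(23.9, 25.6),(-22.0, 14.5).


Cross products: AB x AP = 249.3, BC x BP = 864.75, CA x CP = 728.07
All same sign? yes

Yes, inside


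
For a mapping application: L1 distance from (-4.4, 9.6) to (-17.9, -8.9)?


|(-4.4)-(-17.9)| + |9.6-(-8.9)| = 13.5 + 18.5 = 32

32


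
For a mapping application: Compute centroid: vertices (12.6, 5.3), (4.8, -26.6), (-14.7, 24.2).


Centroid = ((x_A+x_B+x_C)/3, (y_A+y_B+y_C)/3)
= ((12.6+4.8+(-14.7))/3, (5.3+(-26.6)+24.2)/3)
= (0.9, 0.9667)

(0.9, 0.9667)


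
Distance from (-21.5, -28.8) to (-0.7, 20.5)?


dx=20.8, dy=49.3
d^2 = 20.8^2 + 49.3^2 = 2863.13
d = sqrt(2863.13) = 53.5082

53.5082


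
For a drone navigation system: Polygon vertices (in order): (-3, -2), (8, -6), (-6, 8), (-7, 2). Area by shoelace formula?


Shoelace sum: ((-3)*(-6) - 8*(-2)) + (8*8 - (-6)*(-6)) + ((-6)*2 - (-7)*8) + ((-7)*(-2) - (-3)*2)
= 126
Area = |126|/2 = 63

63


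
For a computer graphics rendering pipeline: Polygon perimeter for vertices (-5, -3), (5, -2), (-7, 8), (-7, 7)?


Sides: (-5, -3)->(5, -2): sqrt(101) = 10.049876, (5, -2)->(-7, 8): sqrt(244) = 15.620499, (-7, 8)->(-7, 7): sqrt(1) = 1, (-7, 7)->(-5, -3): sqrt(104) = 10.198039
Sum = 36.868414
Perimeter = 36.8684

36.8684


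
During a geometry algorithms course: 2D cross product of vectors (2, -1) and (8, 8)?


u x v = u_x*v_y - u_y*v_x = 2*8 - (-1)*8
= 16 - (-8) = 24

24


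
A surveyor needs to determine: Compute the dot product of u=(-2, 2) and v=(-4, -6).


u . v = u_x*v_x + u_y*v_y = (-2)*(-4) + 2*(-6)
= 8 + (-12) = -4

-4


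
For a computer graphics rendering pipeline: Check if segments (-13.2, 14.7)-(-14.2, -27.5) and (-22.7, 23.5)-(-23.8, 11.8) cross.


Cross products: d1=120.83, d2=155.55, d3=-409.7, d4=-444.42
d1*d2 < 0 and d3*d4 < 0? no

No, they don't intersect


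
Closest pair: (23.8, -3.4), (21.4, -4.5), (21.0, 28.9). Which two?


d(P0,P1) = 2.6401, d(P0,P2) = 32.4211, d(P1,P2) = 33.4024
Closest: P0 and P1

Closest pair: (23.8, -3.4) and (21.4, -4.5), distance = 2.6401


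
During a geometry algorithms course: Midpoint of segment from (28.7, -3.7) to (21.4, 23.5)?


M = ((28.7+21.4)/2, ((-3.7)+23.5)/2)
= (25.05, 9.9)

(25.05, 9.9)


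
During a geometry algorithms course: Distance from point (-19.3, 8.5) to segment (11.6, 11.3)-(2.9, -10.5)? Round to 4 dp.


Project P onto AB: t = 0.5988 (clamped to [0,1])
Closest point on segment: (6.3909, -1.7528)
Distance: 27.6612

27.6612


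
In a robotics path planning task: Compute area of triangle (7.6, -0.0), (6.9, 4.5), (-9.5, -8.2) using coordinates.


Area = |x_A(y_B-y_C) + x_B(y_C-y_A) + x_C(y_A-y_B)|/2
= |96.52 + (-56.58) + 42.75|/2
= 82.69/2 = 41.345

41.345


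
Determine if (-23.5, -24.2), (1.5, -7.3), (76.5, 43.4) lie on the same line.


Cross product: (1.5-(-23.5))*(43.4-(-24.2)) - ((-7.3)-(-24.2))*(76.5-(-23.5))
= 0

Yes, collinear


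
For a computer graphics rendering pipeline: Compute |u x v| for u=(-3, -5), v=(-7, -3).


|u x v| = |(-3)*(-3) - (-5)*(-7)|
= |9 - 35| = 26

26


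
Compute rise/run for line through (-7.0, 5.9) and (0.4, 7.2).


slope = (y2-y1)/(x2-x1) = (7.2-5.9)/(0.4-(-7)) = 1.3/7.4 = 0.1757

0.1757


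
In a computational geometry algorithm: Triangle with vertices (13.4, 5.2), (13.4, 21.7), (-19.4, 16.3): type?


Side lengths squared: AB^2=272.25, BC^2=1105, CA^2=1199.05
Sorted: [272.25, 1105, 1199.05]
By sides: Scalene, By angles: Acute

Scalene, Acute


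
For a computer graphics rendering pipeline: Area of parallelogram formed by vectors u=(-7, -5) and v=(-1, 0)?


|u x v| = |(-7)*0 - (-5)*(-1)|
= |0 - 5| = 5

5


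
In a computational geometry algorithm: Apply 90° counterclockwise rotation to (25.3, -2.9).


90° CCW: (x,y) -> (-y, x)
(25.3,-2.9) -> (2.9, 25.3)

(2.9, 25.3)


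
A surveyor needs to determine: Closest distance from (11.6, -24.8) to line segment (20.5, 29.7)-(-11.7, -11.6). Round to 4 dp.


Project P onto AB: t = 0.9252 (clamped to [0,1])
Closest point on segment: (-9.2919, -8.5114)
Distance: 26.4913

26.4913


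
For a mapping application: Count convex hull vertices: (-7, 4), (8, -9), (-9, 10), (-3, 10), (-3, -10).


Convex hull vertices (CCW): (-9, 10), (-3, -10), (8, -9), (-3, 10)
Count = 4

4


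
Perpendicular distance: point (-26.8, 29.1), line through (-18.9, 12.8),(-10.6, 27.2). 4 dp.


|cross product| = 249.05
|line direction| = sqrt(276.25) = 16.6208
Distance = 249.05/sqrt(276.25) = 14.9843

14.9843


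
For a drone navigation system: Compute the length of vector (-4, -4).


|u| = sqrt((-4)^2 + (-4)^2) = sqrt(32) = 5.6569

5.6569


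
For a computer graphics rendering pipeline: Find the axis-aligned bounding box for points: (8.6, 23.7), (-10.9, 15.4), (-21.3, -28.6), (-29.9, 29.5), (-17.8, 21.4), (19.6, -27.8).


x range: [-29.9, 19.6]
y range: [-28.6, 29.5]
Bounding box: (-29.9,-28.6) to (19.6,29.5)

(-29.9,-28.6) to (19.6,29.5)


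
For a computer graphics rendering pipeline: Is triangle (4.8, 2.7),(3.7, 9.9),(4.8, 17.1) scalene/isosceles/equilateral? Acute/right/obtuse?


Side lengths squared: AB^2=53.05, BC^2=53.05, CA^2=207.36
Sorted: [53.05, 53.05, 207.36]
By sides: Isosceles, By angles: Obtuse

Isosceles, Obtuse


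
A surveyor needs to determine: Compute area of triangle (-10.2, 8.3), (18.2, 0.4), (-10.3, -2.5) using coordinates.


Area = |x_A(y_B-y_C) + x_B(y_C-y_A) + x_C(y_A-y_B)|/2
= |(-29.58) + (-196.56) + (-81.37)|/2
= 307.51/2 = 153.755

153.755


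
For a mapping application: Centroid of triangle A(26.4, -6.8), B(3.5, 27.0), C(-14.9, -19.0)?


Centroid = ((x_A+x_B+x_C)/3, (y_A+y_B+y_C)/3)
= ((26.4+3.5+(-14.9))/3, ((-6.8)+27+(-19))/3)
= (5, 0.4)

(5, 0.4)


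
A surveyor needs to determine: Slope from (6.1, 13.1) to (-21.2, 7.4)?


slope = (y2-y1)/(x2-x1) = (7.4-13.1)/((-21.2)-6.1) = (-5.7)/(-27.3) = 0.2088

0.2088


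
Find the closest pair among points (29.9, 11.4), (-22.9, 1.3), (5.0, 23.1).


d(P0,P1) = 53.7573, d(P0,P2) = 27.5118, d(P1,P2) = 35.4069
Closest: P0 and P2

Closest pair: (29.9, 11.4) and (5.0, 23.1), distance = 27.5118


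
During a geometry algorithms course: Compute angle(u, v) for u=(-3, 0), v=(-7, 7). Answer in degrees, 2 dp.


u.v = 21, |u| = sqrt(9) = 3, |v| = sqrt(98) = 9.8995
cos(theta) = u.v/(|u||v|) = 21/sqrt(882) = 0.707107
theta = acos(0.707107) = 45 degrees

45 degrees


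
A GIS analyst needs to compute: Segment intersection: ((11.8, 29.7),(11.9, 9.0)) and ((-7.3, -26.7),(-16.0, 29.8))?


Cross products: d1=-1569.83, d2=-1395.39, d3=-401.01, d4=-575.45
d1*d2 < 0 and d3*d4 < 0? no

No, they don't intersect


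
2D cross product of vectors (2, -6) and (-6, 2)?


u x v = u_x*v_y - u_y*v_x = 2*2 - (-6)*(-6)
= 4 - 36 = -32

-32


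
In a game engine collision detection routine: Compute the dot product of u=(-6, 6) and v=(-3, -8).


u . v = u_x*v_x + u_y*v_y = (-6)*(-3) + 6*(-8)
= 18 + (-48) = -30

-30


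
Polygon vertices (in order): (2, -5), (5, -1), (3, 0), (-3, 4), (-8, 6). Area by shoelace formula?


Shoelace sum: (2*(-1) - 5*(-5)) + (5*0 - 3*(-1)) + (3*4 - (-3)*0) + ((-3)*6 - (-8)*4) + ((-8)*(-5) - 2*6)
= 80
Area = |80|/2 = 40

40


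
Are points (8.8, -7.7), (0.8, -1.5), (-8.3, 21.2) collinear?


Cross product: (0.8-8.8)*(21.2-(-7.7)) - ((-1.5)-(-7.7))*((-8.3)-8.8)
= -125.18

No, not collinear


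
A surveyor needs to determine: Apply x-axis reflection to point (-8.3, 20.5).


Reflection over x-axis: (x,y) -> (x,-y)
(-8.3, 20.5) -> (-8.3, -20.5)

(-8.3, -20.5)


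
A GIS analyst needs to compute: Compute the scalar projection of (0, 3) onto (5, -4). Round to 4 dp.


u.v = -12, |v| = sqrt(41) = 6.4031
Scalar projection = u.v / |v| = -12 / sqrt(41) = -1.8741

-1.8741


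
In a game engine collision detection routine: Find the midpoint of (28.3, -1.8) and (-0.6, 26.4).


M = ((28.3+(-0.6))/2, ((-1.8)+26.4)/2)
= (13.85, 12.3)

(13.85, 12.3)


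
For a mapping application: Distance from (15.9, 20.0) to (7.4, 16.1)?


dx=-8.5, dy=-3.9
d^2 = (-8.5)^2 + (-3.9)^2 = 87.46
d = sqrt(87.46) = 9.352

9.352


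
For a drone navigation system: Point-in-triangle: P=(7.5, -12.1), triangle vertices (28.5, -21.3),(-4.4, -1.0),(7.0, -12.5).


Cross products: AB x AP = 123.62, BC x BP = 10.31, CA x CP = 13
All same sign? yes

Yes, inside


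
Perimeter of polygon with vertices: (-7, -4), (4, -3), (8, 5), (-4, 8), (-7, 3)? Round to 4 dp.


Sides: (-7, -4)->(4, -3): sqrt(122) = 11.045361, (4, -3)->(8, 5): sqrt(80) = 8.944272, (8, 5)->(-4, 8): sqrt(153) = 12.369317, (-4, 8)->(-7, 3): sqrt(34) = 5.830952, (-7, 3)->(-7, -4): sqrt(49) = 7
Sum = 45.189902
Perimeter = 45.1899

45.1899


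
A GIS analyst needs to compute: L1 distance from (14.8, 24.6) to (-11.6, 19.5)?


|14.8-(-11.6)| + |24.6-19.5| = 26.4 + 5.1 = 31.5

31.5


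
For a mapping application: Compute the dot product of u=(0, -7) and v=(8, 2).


u . v = u_x*v_x + u_y*v_y = 0*8 + (-7)*2
= 0 + (-14) = -14

-14


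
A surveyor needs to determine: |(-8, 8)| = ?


|u| = sqrt((-8)^2 + 8^2) = sqrt(128) = 11.3137

11.3137


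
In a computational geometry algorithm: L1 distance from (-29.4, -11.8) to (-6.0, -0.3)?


|(-29.4)-(-6)| + |(-11.8)-(-0.3)| = 23.4 + 11.5 = 34.9

34.9


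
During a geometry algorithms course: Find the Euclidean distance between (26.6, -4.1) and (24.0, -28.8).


dx=-2.6, dy=-24.7
d^2 = (-2.6)^2 + (-24.7)^2 = 616.85
d = sqrt(616.85) = 24.8365

24.8365


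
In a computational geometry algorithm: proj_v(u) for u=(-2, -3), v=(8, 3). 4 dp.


u.v = -25, |v| = sqrt(73) = 8.544
Scalar projection = u.v / |v| = -25 / sqrt(73) = -2.926

-2.926


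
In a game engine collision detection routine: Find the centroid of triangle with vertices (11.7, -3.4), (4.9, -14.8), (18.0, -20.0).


Centroid = ((x_A+x_B+x_C)/3, (y_A+y_B+y_C)/3)
= ((11.7+4.9+18)/3, ((-3.4)+(-14.8)+(-20))/3)
= (11.5333, -12.7333)

(11.5333, -12.7333)


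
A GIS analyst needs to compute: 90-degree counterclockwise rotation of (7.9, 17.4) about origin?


90° CCW: (x,y) -> (-y, x)
(7.9,17.4) -> (-17.4, 7.9)

(-17.4, 7.9)


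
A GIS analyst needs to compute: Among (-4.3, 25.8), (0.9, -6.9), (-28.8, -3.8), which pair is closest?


d(P0,P1) = 33.1109, d(P0,P2) = 38.4241, d(P1,P2) = 29.8613
Closest: P1 and P2

Closest pair: (0.9, -6.9) and (-28.8, -3.8), distance = 29.8613


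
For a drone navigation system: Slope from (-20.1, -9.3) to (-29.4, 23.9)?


slope = (y2-y1)/(x2-x1) = (23.9-(-9.3))/((-29.4)-(-20.1)) = 33.2/(-9.3) = -3.5699

-3.5699


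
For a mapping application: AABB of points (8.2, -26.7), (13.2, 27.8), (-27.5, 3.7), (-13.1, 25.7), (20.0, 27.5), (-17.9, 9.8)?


x range: [-27.5, 20]
y range: [-26.7, 27.8]
Bounding box: (-27.5,-26.7) to (20,27.8)

(-27.5,-26.7) to (20,27.8)


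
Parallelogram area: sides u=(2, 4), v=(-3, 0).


|u x v| = |2*0 - 4*(-3)|
= |0 - (-12)| = 12

12


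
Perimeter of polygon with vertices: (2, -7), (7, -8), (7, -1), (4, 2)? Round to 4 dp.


Sides: (2, -7)->(7, -8): sqrt(26) = 5.09902, (7, -8)->(7, -1): sqrt(49) = 7, (7, -1)->(4, 2): sqrt(18) = 4.242641, (4, 2)->(2, -7): sqrt(85) = 9.219544
Sum = 25.561205
Perimeter = 25.5612

25.5612


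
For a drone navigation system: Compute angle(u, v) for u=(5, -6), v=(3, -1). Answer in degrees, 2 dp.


u.v = 21, |u| = sqrt(61) = 7.8102, |v| = sqrt(10) = 3.1623
cos(theta) = u.v/(|u||v|) = 21/sqrt(610) = 0.850265
theta = acos(0.850265) = 31.76 degrees

31.76 degrees


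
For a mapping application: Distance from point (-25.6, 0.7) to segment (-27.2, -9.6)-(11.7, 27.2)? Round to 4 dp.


Project P onto AB: t = 0.1539 (clamped to [0,1])
Closest point on segment: (-21.2136, -3.9367)
Distance: 6.3828

6.3828


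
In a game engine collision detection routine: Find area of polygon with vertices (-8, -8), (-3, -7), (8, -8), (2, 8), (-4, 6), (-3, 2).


Shoelace sum: ((-8)*(-7) - (-3)*(-8)) + ((-3)*(-8) - 8*(-7)) + (8*8 - 2*(-8)) + (2*6 - (-4)*8) + ((-4)*2 - (-3)*6) + ((-3)*(-8) - (-8)*2)
= 286
Area = |286|/2 = 143

143


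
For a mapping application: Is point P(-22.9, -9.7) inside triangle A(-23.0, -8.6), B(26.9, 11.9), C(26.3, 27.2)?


Cross products: AB x AP = -56.94, BC x BP = 774.9, CA x CP = 57.81
All same sign? no

No, outside


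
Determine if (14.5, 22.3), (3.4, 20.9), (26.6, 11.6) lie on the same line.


Cross product: (3.4-14.5)*(11.6-22.3) - (20.9-22.3)*(26.6-14.5)
= 135.71

No, not collinear


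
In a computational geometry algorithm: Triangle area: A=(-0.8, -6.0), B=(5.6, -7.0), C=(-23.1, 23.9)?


Area = |x_A(y_B-y_C) + x_B(y_C-y_A) + x_C(y_A-y_B)|/2
= |24.72 + 167.44 + (-23.1)|/2
= 169.06/2 = 84.53

84.53


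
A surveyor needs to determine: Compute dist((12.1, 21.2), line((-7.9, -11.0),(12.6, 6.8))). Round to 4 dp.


|cross product| = 304.1
|line direction| = sqrt(737.09) = 27.1494
Distance = 304.1/sqrt(737.09) = 11.201

11.201


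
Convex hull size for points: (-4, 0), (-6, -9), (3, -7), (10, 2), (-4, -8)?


Convex hull vertices (CCW): (-6, -9), (3, -7), (10, 2), (-4, 0)
Count = 4

4


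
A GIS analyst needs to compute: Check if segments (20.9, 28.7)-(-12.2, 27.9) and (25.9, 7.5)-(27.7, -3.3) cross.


Cross products: d1=-15.84, d2=-374.76, d3=705.72, d4=1064.64
d1*d2 < 0 and d3*d4 < 0? no

No, they don't intersect


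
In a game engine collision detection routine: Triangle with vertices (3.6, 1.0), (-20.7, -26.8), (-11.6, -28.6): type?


Side lengths squared: AB^2=1363.33, BC^2=86.05, CA^2=1107.2
Sorted: [86.05, 1107.2, 1363.33]
By sides: Scalene, By angles: Obtuse

Scalene, Obtuse


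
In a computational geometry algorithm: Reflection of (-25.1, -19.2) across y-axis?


Reflection over y-axis: (x,y) -> (-x,y)
(-25.1, -19.2) -> (25.1, -19.2)

(25.1, -19.2)


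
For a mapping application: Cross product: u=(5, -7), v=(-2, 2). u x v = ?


u x v = u_x*v_y - u_y*v_x = 5*2 - (-7)*(-2)
= 10 - 14 = -4

-4


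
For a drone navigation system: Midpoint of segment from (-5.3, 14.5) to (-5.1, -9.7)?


M = (((-5.3)+(-5.1))/2, (14.5+(-9.7))/2)
= (-5.2, 2.4)

(-5.2, 2.4)


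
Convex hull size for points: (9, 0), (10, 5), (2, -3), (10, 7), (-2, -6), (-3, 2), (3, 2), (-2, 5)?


Convex hull vertices (CCW): (-3, 2), (-2, -6), (9, 0), (10, 5), (10, 7), (-2, 5)
Count = 6

6


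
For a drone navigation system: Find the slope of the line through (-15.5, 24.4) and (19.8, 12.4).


slope = (y2-y1)/(x2-x1) = (12.4-24.4)/(19.8-(-15.5)) = (-12)/35.3 = -0.3399

-0.3399


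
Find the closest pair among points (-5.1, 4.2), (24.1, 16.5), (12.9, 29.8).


d(P0,P1) = 31.6849, d(P0,P2) = 31.2947, d(P1,P2) = 17.3876
Closest: P1 and P2

Closest pair: (24.1, 16.5) and (12.9, 29.8), distance = 17.3876


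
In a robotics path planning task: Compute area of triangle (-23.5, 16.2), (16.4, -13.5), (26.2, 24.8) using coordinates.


Area = |x_A(y_B-y_C) + x_B(y_C-y_A) + x_C(y_A-y_B)|/2
= |900.05 + 141.04 + 778.14|/2
= 1819.23/2 = 909.615

909.615


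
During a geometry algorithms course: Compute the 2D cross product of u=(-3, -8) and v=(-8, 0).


u x v = u_x*v_y - u_y*v_x = (-3)*0 - (-8)*(-8)
= 0 - 64 = -64

-64


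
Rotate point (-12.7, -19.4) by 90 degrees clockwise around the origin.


90° CW: (x,y) -> (y, -x)
(-12.7,-19.4) -> (-19.4, 12.7)

(-19.4, 12.7)


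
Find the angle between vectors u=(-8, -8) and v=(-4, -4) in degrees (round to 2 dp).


u.v = 64, |u| = sqrt(128) = 11.3137, |v| = sqrt(32) = 5.6569
cos(theta) = u.v/(|u||v|) = 64/sqrt(4096) = 1
theta = acos(1) = 0 degrees

0 degrees


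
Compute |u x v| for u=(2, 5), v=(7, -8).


|u x v| = |2*(-8) - 5*7|
= |(-16) - 35| = 51

51


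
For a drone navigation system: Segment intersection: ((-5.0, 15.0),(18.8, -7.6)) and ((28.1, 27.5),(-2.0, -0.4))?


Cross products: d1=-547.24, d2=797.04, d3=1045.56, d4=-298.72
d1*d2 < 0 and d3*d4 < 0? yes

Yes, they intersect


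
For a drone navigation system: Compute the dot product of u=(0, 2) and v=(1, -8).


u . v = u_x*v_x + u_y*v_y = 0*1 + 2*(-8)
= 0 + (-16) = -16

-16


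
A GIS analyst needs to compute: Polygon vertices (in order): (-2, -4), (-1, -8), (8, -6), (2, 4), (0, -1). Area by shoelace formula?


Shoelace sum: ((-2)*(-8) - (-1)*(-4)) + ((-1)*(-6) - 8*(-8)) + (8*4 - 2*(-6)) + (2*(-1) - 0*4) + (0*(-4) - (-2)*(-1))
= 122
Area = |122|/2 = 61

61


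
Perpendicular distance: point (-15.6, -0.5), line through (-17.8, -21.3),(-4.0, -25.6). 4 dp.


|cross product| = 296.5
|line direction| = sqrt(208.93) = 14.4544
Distance = 296.5/sqrt(208.93) = 20.5128

20.5128


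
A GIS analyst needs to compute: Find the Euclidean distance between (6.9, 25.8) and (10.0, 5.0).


dx=3.1, dy=-20.8
d^2 = 3.1^2 + (-20.8)^2 = 442.25
d = sqrt(442.25) = 21.0297

21.0297


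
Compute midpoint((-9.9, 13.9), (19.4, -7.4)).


M = (((-9.9)+19.4)/2, (13.9+(-7.4))/2)
= (4.75, 3.25)

(4.75, 3.25)


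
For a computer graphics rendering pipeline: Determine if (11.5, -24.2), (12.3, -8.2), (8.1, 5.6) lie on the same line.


Cross product: (12.3-11.5)*(5.6-(-24.2)) - ((-8.2)-(-24.2))*(8.1-11.5)
= 78.24

No, not collinear


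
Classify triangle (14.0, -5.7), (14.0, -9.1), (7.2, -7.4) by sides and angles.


Side lengths squared: AB^2=11.56, BC^2=49.13, CA^2=49.13
Sorted: [11.56, 49.13, 49.13]
By sides: Isosceles, By angles: Acute

Isosceles, Acute


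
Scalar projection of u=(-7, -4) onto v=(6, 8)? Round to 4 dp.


u.v = -74, |v| = sqrt(100) = 10
Scalar projection = u.v / |v| = -74 / sqrt(100) = -7.4

-7.4


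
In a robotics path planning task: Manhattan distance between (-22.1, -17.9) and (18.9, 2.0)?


|(-22.1)-18.9| + |(-17.9)-2| = 41 + 19.9 = 60.9

60.9


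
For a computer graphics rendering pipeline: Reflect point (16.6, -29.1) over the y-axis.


Reflection over y-axis: (x,y) -> (-x,y)
(16.6, -29.1) -> (-16.6, -29.1)

(-16.6, -29.1)


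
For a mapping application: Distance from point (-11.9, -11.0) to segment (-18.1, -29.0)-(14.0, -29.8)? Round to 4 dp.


Project P onto AB: t = 0.1791 (clamped to [0,1])
Closest point on segment: (-12.3522, -29.1432)
Distance: 18.1489

18.1489


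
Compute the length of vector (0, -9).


|u| = sqrt(0^2 + (-9)^2) = sqrt(81) = 9

9


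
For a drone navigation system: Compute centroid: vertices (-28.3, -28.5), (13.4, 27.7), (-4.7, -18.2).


Centroid = ((x_A+x_B+x_C)/3, (y_A+y_B+y_C)/3)
= (((-28.3)+13.4+(-4.7))/3, ((-28.5)+27.7+(-18.2))/3)
= (-6.5333, -6.3333)

(-6.5333, -6.3333)


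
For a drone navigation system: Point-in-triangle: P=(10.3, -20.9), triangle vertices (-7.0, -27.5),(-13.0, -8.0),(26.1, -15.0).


Cross products: AB x AP = -376.95, BC x BP = -341.29, CA x CP = -2.21
All same sign? yes

Yes, inside


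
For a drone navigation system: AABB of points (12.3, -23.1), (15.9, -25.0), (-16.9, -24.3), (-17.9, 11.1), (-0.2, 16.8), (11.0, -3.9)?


x range: [-17.9, 15.9]
y range: [-25, 16.8]
Bounding box: (-17.9,-25) to (15.9,16.8)

(-17.9,-25) to (15.9,16.8)


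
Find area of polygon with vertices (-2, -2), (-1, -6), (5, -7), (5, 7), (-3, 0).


Shoelace sum: ((-2)*(-6) - (-1)*(-2)) + ((-1)*(-7) - 5*(-6)) + (5*7 - 5*(-7)) + (5*0 - (-3)*7) + ((-3)*(-2) - (-2)*0)
= 144
Area = |144|/2 = 72

72


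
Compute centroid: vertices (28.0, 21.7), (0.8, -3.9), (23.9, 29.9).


Centroid = ((x_A+x_B+x_C)/3, (y_A+y_B+y_C)/3)
= ((28+0.8+23.9)/3, (21.7+(-3.9)+29.9)/3)
= (17.5667, 15.9)

(17.5667, 15.9)


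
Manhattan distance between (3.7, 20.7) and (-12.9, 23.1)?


|3.7-(-12.9)| + |20.7-23.1| = 16.6 + 2.4 = 19

19


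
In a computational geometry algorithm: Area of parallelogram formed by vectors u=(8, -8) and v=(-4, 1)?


|u x v| = |8*1 - (-8)*(-4)|
= |8 - 32| = 24

24


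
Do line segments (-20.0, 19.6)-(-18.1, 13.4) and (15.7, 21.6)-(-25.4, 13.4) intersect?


Cross products: d1=-210.54, d2=59.86, d3=225.14, d4=-45.26
d1*d2 < 0 and d3*d4 < 0? yes

Yes, they intersect


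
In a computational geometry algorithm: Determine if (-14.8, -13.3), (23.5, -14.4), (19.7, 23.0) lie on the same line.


Cross product: (23.5-(-14.8))*(23-(-13.3)) - ((-14.4)-(-13.3))*(19.7-(-14.8))
= 1428.24

No, not collinear


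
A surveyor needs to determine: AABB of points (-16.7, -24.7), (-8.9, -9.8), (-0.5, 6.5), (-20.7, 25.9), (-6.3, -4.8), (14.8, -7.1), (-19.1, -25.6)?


x range: [-20.7, 14.8]
y range: [-25.6, 25.9]
Bounding box: (-20.7,-25.6) to (14.8,25.9)

(-20.7,-25.6) to (14.8,25.9)


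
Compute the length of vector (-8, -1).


|u| = sqrt((-8)^2 + (-1)^2) = sqrt(65) = 8.0623

8.0623


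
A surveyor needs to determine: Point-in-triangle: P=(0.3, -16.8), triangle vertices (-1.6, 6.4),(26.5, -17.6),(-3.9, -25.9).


Cross products: AB x AP = -606.32, BC x BP = -241.78, CA x CP = -114.73
All same sign? yes

Yes, inside


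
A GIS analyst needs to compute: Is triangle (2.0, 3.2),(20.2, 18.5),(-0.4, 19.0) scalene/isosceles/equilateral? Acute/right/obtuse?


Side lengths squared: AB^2=565.33, BC^2=424.61, CA^2=255.4
Sorted: [255.4, 424.61, 565.33]
By sides: Scalene, By angles: Acute

Scalene, Acute


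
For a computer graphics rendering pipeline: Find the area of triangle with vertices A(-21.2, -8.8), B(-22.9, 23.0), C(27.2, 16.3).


Area = |x_A(y_B-y_C) + x_B(y_C-y_A) + x_C(y_A-y_B)|/2
= |(-142.04) + (-574.79) + (-864.96)|/2
= 1581.79/2 = 790.895

790.895


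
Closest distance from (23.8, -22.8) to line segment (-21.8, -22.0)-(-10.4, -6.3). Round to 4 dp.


Project P onto AB: t = 1 (clamped to [0,1])
Closest point on segment: (-10.4, -6.3)
Distance: 37.9722

37.9722


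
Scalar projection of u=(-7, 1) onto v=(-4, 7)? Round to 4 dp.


u.v = 35, |v| = sqrt(65) = 8.0623
Scalar projection = u.v / |v| = 35 / sqrt(65) = 4.3412

4.3412


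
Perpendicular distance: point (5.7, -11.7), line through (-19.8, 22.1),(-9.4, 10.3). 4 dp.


|cross product| = 50.62
|line direction| = sqrt(247.4) = 15.729
Distance = 50.62/sqrt(247.4) = 3.2183

3.2183


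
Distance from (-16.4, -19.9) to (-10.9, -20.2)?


dx=5.5, dy=-0.3
d^2 = 5.5^2 + (-0.3)^2 = 30.34
d = sqrt(30.34) = 5.5082

5.5082


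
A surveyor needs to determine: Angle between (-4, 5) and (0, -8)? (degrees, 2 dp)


u.v = -40, |u| = sqrt(41) = 6.4031, |v| = sqrt(64) = 8
cos(theta) = u.v/(|u||v|) = -40/sqrt(2624) = -0.780869
theta = acos(-0.780869) = 141.34 degrees

141.34 degrees


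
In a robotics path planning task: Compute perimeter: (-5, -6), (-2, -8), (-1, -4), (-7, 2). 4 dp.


Sides: (-5, -6)->(-2, -8): sqrt(13) = 3.605551, (-2, -8)->(-1, -4): sqrt(17) = 4.123106, (-1, -4)->(-7, 2): sqrt(72) = 8.485281, (-7, 2)->(-5, -6): sqrt(68) = 8.246211
Sum = 24.460149
Perimeter = 24.4601

24.4601


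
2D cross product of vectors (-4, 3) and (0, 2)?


u x v = u_x*v_y - u_y*v_x = (-4)*2 - 3*0
= (-8) - 0 = -8

-8


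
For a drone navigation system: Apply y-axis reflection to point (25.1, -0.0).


Reflection over y-axis: (x,y) -> (-x,y)
(25.1, 0) -> (-25.1, 0)

(-25.1, 0)


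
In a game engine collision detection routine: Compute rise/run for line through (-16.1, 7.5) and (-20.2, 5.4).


slope = (y2-y1)/(x2-x1) = (5.4-7.5)/((-20.2)-(-16.1)) = (-2.1)/(-4.1) = 0.5122

0.5122


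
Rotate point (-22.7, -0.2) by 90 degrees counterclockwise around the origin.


90° CCW: (x,y) -> (-y, x)
(-22.7,-0.2) -> (0.2, -22.7)

(0.2, -22.7)


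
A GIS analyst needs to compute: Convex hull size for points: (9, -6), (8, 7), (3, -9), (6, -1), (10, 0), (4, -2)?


Convex hull vertices (CCW): (3, -9), (9, -6), (10, 0), (8, 7), (4, -2)
Count = 5

5


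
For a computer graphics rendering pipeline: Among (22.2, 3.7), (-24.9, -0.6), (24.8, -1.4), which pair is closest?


d(P0,P1) = 47.2959, d(P0,P2) = 5.7245, d(P1,P2) = 49.7064
Closest: P0 and P2

Closest pair: (22.2, 3.7) and (24.8, -1.4), distance = 5.7245


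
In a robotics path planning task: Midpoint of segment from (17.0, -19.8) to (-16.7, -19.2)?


M = ((17+(-16.7))/2, ((-19.8)+(-19.2))/2)
= (0.15, -19.5)

(0.15, -19.5)


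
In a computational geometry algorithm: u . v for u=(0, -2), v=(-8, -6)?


u . v = u_x*v_x + u_y*v_y = 0*(-8) + (-2)*(-6)
= 0 + 12 = 12

12


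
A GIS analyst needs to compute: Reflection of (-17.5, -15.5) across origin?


Reflection over origin: (x,y) -> (-x,-y)
(-17.5, -15.5) -> (17.5, 15.5)

(17.5, 15.5)


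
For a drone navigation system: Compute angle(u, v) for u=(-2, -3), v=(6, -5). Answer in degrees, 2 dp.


u.v = 3, |u| = sqrt(13) = 3.6056, |v| = sqrt(61) = 7.8102
cos(theta) = u.v/(|u||v|) = 3/sqrt(793) = 0.106533
theta = acos(0.106533) = 83.88 degrees

83.88 degrees


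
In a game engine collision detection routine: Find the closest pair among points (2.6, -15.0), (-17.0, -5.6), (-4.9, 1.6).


d(P0,P1) = 21.7375, d(P0,P2) = 18.2157, d(P1,P2) = 14.0801
Closest: P1 and P2

Closest pair: (-17.0, -5.6) and (-4.9, 1.6), distance = 14.0801


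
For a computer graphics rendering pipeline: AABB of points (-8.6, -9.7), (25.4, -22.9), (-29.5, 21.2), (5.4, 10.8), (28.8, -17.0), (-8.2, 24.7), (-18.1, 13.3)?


x range: [-29.5, 28.8]
y range: [-22.9, 24.7]
Bounding box: (-29.5,-22.9) to (28.8,24.7)

(-29.5,-22.9) to (28.8,24.7)


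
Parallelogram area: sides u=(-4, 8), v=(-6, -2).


|u x v| = |(-4)*(-2) - 8*(-6)|
= |8 - (-48)| = 56

56


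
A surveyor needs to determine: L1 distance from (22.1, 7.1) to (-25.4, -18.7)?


|22.1-(-25.4)| + |7.1-(-18.7)| = 47.5 + 25.8 = 73.3

73.3


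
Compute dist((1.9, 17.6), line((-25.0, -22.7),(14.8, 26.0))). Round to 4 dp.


|cross product| = 293.91
|line direction| = sqrt(3955.73) = 62.8946
Distance = 293.91/sqrt(3955.73) = 4.6731

4.6731


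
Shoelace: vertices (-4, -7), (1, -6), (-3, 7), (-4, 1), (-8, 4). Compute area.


Shoelace sum: ((-4)*(-6) - 1*(-7)) + (1*7 - (-3)*(-6)) + ((-3)*1 - (-4)*7) + ((-4)*4 - (-8)*1) + ((-8)*(-7) - (-4)*4)
= 109
Area = |109|/2 = 54.5

54.5


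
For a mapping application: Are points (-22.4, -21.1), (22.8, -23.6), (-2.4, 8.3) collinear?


Cross product: (22.8-(-22.4))*(8.3-(-21.1)) - ((-23.6)-(-21.1))*((-2.4)-(-22.4))
= 1378.88

No, not collinear


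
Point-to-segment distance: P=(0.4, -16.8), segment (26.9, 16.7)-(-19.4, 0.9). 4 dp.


Project P onto AB: t = 0.7338 (clamped to [0,1])
Closest point on segment: (-7.0754, 5.1058)
Distance: 23.1462

23.1462


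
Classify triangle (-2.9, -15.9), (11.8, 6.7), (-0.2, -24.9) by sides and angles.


Side lengths squared: AB^2=726.85, BC^2=1142.56, CA^2=88.29
Sorted: [88.29, 726.85, 1142.56]
By sides: Scalene, By angles: Obtuse

Scalene, Obtuse


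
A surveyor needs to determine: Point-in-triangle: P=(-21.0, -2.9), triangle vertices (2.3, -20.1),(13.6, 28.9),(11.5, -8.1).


Cross products: AB x AP = 1336.06, BC x BP = -1213.42, CA x CP = -437.84
All same sign? no

No, outside


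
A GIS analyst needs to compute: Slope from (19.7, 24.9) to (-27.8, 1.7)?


slope = (y2-y1)/(x2-x1) = (1.7-24.9)/((-27.8)-19.7) = (-23.2)/(-47.5) = 0.4884

0.4884


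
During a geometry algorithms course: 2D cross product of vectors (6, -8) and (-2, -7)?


u x v = u_x*v_y - u_y*v_x = 6*(-7) - (-8)*(-2)
= (-42) - 16 = -58

-58


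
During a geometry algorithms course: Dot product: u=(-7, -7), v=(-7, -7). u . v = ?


u . v = u_x*v_x + u_y*v_y = (-7)*(-7) + (-7)*(-7)
= 49 + 49 = 98

98


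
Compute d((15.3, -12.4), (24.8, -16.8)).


dx=9.5, dy=-4.4
d^2 = 9.5^2 + (-4.4)^2 = 109.61
d = sqrt(109.61) = 10.4695

10.4695
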